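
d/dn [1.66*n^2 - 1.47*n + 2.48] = 3.32*n - 1.47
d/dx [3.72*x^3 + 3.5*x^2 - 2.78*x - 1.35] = 11.16*x^2 + 7.0*x - 2.78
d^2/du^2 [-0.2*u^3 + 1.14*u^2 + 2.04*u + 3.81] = 2.28 - 1.2*u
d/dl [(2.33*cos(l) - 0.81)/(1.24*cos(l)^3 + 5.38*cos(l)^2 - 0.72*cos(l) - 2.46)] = (5.7784*cos(l)^3 + 9.5222*cos(l)^2 - 8.7156*cos(l) + 6.315)*sin(l)/(1.5376*cos(l)^6 + 13.3424*cos(l)^5 + 27.1588*cos(l)^4 - 13.848*cos(l)^3 - 25.9512*cos(l)^2 + 3.5424*cos(l) + 6.0516)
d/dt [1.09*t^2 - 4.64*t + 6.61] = 2.18*t - 4.64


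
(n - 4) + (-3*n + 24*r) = -2*n + 24*r - 4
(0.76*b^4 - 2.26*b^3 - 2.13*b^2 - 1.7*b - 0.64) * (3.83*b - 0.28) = 2.9108*b^5 - 8.8686*b^4 - 7.5251*b^3 - 5.9146*b^2 - 1.9752*b + 0.1792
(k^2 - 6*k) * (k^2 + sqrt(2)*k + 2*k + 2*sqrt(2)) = k^4 - 4*k^3 + sqrt(2)*k^3 - 12*k^2 - 4*sqrt(2)*k^2 - 12*sqrt(2)*k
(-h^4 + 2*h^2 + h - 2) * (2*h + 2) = -2*h^5 - 2*h^4 + 4*h^3 + 6*h^2 - 2*h - 4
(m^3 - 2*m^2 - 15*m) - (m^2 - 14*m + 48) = m^3 - 3*m^2 - m - 48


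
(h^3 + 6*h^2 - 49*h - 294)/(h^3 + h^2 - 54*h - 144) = (h^2 - 49)/(h^2 - 5*h - 24)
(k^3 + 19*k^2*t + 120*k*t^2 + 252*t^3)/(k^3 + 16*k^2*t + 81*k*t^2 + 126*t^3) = (k + 6*t)/(k + 3*t)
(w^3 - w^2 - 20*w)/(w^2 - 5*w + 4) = w*(w^2 - w - 20)/(w^2 - 5*w + 4)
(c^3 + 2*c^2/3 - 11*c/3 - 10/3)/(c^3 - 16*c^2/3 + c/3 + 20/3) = (3*c^2 - c - 10)/(3*c^2 - 19*c + 20)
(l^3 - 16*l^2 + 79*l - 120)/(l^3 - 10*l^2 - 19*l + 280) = (l^2 - 8*l + 15)/(l^2 - 2*l - 35)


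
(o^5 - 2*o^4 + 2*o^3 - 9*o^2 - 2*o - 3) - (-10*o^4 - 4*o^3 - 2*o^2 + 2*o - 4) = o^5 + 8*o^4 + 6*o^3 - 7*o^2 - 4*o + 1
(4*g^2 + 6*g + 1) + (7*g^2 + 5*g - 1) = 11*g^2 + 11*g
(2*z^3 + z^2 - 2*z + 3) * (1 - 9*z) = -18*z^4 - 7*z^3 + 19*z^2 - 29*z + 3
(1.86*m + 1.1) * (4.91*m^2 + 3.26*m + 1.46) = 9.1326*m^3 + 11.4646*m^2 + 6.3016*m + 1.606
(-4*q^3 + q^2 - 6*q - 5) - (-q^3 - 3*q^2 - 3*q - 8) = -3*q^3 + 4*q^2 - 3*q + 3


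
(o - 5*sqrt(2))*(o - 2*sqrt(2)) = o^2 - 7*sqrt(2)*o + 20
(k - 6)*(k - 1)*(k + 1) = k^3 - 6*k^2 - k + 6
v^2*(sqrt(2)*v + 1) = sqrt(2)*v^3 + v^2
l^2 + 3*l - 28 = (l - 4)*(l + 7)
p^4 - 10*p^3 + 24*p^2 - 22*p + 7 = (p - 7)*(p - 1)^3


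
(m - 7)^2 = m^2 - 14*m + 49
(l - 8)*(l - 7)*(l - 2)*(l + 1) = l^4 - 16*l^3 + 69*l^2 - 26*l - 112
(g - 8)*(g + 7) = g^2 - g - 56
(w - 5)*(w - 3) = w^2 - 8*w + 15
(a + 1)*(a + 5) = a^2 + 6*a + 5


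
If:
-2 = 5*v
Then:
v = -2/5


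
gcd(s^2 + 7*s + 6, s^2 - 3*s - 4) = s + 1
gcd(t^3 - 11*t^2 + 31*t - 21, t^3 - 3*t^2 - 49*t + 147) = t^2 - 10*t + 21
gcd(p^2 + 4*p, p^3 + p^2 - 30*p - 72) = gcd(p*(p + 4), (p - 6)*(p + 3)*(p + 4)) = p + 4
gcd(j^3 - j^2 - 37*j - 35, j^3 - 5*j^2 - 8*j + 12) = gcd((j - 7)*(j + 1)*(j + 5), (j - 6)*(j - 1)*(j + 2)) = 1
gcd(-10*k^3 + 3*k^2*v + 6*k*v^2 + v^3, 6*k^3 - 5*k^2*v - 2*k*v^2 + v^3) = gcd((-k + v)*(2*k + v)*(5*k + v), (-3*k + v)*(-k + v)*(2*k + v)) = -2*k^2 + k*v + v^2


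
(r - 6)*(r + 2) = r^2 - 4*r - 12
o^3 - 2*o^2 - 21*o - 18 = (o - 6)*(o + 1)*(o + 3)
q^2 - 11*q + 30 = (q - 6)*(q - 5)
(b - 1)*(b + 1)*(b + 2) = b^3 + 2*b^2 - b - 2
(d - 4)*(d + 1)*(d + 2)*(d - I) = d^4 - d^3 - I*d^3 - 10*d^2 + I*d^2 - 8*d + 10*I*d + 8*I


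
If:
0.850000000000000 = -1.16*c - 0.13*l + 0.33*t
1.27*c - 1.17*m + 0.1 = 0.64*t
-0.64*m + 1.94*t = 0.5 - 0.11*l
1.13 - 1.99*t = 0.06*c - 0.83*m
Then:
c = -0.01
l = -5.18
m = -0.20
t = 0.49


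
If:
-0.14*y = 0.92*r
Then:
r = -0.152173913043478*y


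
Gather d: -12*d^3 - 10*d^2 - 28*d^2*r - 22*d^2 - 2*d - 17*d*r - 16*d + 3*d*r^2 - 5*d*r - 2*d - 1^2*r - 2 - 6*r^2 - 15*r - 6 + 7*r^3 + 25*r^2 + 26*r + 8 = -12*d^3 + d^2*(-28*r - 32) + d*(3*r^2 - 22*r - 20) + 7*r^3 + 19*r^2 + 10*r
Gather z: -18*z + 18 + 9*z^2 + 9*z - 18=9*z^2 - 9*z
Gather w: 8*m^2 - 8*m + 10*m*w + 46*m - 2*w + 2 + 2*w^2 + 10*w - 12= 8*m^2 + 38*m + 2*w^2 + w*(10*m + 8) - 10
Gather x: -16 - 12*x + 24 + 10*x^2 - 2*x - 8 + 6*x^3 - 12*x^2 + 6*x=6*x^3 - 2*x^2 - 8*x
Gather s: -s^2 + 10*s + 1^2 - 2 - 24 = -s^2 + 10*s - 25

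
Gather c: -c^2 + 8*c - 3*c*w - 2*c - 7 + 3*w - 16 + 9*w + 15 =-c^2 + c*(6 - 3*w) + 12*w - 8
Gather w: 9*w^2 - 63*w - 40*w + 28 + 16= 9*w^2 - 103*w + 44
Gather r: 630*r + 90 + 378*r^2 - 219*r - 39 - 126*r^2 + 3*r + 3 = 252*r^2 + 414*r + 54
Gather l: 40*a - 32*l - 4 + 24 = 40*a - 32*l + 20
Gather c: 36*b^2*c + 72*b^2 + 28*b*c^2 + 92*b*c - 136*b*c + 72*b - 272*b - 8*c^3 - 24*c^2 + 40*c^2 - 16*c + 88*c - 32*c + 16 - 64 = 72*b^2 - 200*b - 8*c^3 + c^2*(28*b + 16) + c*(36*b^2 - 44*b + 40) - 48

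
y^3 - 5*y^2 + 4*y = y*(y - 4)*(y - 1)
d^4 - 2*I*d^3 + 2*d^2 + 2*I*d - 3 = (d - 1)*(d + 1)*(d - 3*I)*(d + I)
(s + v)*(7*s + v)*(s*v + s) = 7*s^3*v + 7*s^3 + 8*s^2*v^2 + 8*s^2*v + s*v^3 + s*v^2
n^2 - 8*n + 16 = (n - 4)^2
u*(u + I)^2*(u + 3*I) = u^4 + 5*I*u^3 - 7*u^2 - 3*I*u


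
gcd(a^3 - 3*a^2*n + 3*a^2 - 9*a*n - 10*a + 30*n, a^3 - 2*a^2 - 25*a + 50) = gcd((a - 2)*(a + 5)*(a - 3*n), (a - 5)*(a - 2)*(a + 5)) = a^2 + 3*a - 10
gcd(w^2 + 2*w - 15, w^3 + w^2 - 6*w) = 1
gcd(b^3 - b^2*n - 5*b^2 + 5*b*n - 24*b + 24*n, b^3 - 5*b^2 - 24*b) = b^2 - 5*b - 24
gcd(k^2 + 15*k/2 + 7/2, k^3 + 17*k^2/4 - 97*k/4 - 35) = k + 7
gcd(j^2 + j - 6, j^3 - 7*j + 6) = j^2 + j - 6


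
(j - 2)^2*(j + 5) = j^3 + j^2 - 16*j + 20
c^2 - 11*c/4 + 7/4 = (c - 7/4)*(c - 1)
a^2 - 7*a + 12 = (a - 4)*(a - 3)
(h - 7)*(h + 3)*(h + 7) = h^3 + 3*h^2 - 49*h - 147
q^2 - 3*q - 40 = (q - 8)*(q + 5)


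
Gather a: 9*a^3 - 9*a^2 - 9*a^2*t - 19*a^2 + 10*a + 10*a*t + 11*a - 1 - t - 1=9*a^3 + a^2*(-9*t - 28) + a*(10*t + 21) - t - 2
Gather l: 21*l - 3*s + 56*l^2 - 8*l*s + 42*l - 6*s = 56*l^2 + l*(63 - 8*s) - 9*s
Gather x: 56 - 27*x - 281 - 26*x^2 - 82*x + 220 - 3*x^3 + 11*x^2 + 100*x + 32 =-3*x^3 - 15*x^2 - 9*x + 27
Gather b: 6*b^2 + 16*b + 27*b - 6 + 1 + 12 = 6*b^2 + 43*b + 7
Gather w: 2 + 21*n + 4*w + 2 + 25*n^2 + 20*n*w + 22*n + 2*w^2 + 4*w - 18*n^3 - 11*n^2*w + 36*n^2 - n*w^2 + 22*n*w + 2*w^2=-18*n^3 + 61*n^2 + 43*n + w^2*(4 - n) + w*(-11*n^2 + 42*n + 8) + 4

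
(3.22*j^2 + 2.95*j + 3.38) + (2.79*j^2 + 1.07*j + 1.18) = 6.01*j^2 + 4.02*j + 4.56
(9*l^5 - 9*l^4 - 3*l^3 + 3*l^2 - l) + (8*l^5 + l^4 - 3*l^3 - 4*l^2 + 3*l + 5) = 17*l^5 - 8*l^4 - 6*l^3 - l^2 + 2*l + 5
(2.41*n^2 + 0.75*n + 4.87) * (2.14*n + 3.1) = 5.1574*n^3 + 9.076*n^2 + 12.7468*n + 15.097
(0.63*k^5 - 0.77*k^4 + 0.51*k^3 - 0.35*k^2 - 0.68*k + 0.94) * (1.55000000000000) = 0.9765*k^5 - 1.1935*k^4 + 0.7905*k^3 - 0.5425*k^2 - 1.054*k + 1.457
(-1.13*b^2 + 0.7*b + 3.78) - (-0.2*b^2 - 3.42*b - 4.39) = -0.93*b^2 + 4.12*b + 8.17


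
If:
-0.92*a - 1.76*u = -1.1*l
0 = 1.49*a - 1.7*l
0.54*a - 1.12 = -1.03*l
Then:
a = 0.78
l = 0.68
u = 0.02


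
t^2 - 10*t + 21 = (t - 7)*(t - 3)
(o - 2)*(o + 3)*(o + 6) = o^3 + 7*o^2 - 36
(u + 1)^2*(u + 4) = u^3 + 6*u^2 + 9*u + 4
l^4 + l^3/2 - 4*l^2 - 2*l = l*(l - 2)*(l + 1/2)*(l + 2)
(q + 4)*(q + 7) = q^2 + 11*q + 28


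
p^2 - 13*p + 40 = (p - 8)*(p - 5)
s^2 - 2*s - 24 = (s - 6)*(s + 4)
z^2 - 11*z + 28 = (z - 7)*(z - 4)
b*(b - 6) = b^2 - 6*b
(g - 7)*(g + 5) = g^2 - 2*g - 35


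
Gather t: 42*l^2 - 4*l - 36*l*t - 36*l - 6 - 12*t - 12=42*l^2 - 40*l + t*(-36*l - 12) - 18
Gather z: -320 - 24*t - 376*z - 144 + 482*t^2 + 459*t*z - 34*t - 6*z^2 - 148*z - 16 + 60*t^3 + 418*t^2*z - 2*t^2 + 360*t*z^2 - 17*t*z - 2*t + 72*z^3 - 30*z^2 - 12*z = 60*t^3 + 480*t^2 - 60*t + 72*z^3 + z^2*(360*t - 36) + z*(418*t^2 + 442*t - 536) - 480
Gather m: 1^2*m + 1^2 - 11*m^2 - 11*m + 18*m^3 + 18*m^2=18*m^3 + 7*m^2 - 10*m + 1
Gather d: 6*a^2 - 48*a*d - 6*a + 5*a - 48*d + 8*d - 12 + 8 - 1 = 6*a^2 - a + d*(-48*a - 40) - 5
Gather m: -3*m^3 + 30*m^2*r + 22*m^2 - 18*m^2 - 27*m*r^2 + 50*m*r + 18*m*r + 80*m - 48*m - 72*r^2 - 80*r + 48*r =-3*m^3 + m^2*(30*r + 4) + m*(-27*r^2 + 68*r + 32) - 72*r^2 - 32*r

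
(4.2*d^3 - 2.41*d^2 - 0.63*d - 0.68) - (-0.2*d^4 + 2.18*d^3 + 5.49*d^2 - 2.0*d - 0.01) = 0.2*d^4 + 2.02*d^3 - 7.9*d^2 + 1.37*d - 0.67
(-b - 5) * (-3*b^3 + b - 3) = 3*b^4 + 15*b^3 - b^2 - 2*b + 15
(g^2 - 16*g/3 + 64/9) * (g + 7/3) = g^3 - 3*g^2 - 16*g/3 + 448/27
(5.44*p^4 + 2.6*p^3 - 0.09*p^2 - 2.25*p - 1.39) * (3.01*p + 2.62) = 16.3744*p^5 + 22.0788*p^4 + 6.5411*p^3 - 7.0083*p^2 - 10.0789*p - 3.6418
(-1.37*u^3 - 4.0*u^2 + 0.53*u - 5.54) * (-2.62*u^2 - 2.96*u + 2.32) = 3.5894*u^5 + 14.5352*u^4 + 7.273*u^3 + 3.666*u^2 + 17.628*u - 12.8528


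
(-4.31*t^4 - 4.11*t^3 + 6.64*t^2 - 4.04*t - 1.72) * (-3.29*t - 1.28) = 14.1799*t^5 + 19.0387*t^4 - 16.5848*t^3 + 4.7924*t^2 + 10.83*t + 2.2016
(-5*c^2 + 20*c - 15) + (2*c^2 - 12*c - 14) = -3*c^2 + 8*c - 29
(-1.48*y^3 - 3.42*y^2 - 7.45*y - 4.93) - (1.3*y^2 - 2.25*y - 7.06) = -1.48*y^3 - 4.72*y^2 - 5.2*y + 2.13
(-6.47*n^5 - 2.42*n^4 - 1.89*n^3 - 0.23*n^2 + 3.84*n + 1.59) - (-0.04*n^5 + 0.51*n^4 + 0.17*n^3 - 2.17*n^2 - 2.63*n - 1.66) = -6.43*n^5 - 2.93*n^4 - 2.06*n^3 + 1.94*n^2 + 6.47*n + 3.25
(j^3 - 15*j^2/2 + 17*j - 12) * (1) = j^3 - 15*j^2/2 + 17*j - 12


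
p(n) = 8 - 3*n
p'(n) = -3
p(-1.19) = 11.57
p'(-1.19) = -3.00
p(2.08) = 1.76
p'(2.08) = -3.00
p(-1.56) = 12.68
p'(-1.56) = -3.00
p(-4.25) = 20.75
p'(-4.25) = -3.00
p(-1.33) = 11.99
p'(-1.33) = -3.00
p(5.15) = -7.45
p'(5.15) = -3.00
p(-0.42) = 9.26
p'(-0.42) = -3.00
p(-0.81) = 10.43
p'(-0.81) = -3.00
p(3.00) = -1.00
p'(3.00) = -3.00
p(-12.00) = 44.00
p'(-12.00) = -3.00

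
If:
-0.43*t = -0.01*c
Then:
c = 43.0*t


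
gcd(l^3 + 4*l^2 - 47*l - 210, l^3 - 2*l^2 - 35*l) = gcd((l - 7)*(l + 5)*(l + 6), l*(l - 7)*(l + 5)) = l^2 - 2*l - 35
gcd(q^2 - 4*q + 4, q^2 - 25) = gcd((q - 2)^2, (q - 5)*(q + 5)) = 1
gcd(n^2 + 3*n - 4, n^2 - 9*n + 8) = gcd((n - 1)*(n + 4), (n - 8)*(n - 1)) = n - 1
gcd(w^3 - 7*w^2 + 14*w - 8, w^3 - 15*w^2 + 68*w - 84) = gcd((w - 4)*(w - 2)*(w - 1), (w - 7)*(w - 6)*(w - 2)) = w - 2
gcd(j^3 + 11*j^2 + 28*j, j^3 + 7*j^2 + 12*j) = j^2 + 4*j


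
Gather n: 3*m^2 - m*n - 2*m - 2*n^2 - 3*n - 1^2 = 3*m^2 - 2*m - 2*n^2 + n*(-m - 3) - 1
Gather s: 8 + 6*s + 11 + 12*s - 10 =18*s + 9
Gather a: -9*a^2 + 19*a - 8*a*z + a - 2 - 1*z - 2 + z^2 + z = -9*a^2 + a*(20 - 8*z) + z^2 - 4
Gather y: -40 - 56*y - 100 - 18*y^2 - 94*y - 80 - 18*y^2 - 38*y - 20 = -36*y^2 - 188*y - 240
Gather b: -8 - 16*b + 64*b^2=64*b^2 - 16*b - 8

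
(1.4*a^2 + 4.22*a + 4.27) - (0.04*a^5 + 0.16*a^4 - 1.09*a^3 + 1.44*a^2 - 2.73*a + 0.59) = -0.04*a^5 - 0.16*a^4 + 1.09*a^3 - 0.04*a^2 + 6.95*a + 3.68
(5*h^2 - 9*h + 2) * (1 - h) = -5*h^3 + 14*h^2 - 11*h + 2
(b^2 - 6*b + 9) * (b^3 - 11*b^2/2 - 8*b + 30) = b^5 - 23*b^4/2 + 34*b^3 + 57*b^2/2 - 252*b + 270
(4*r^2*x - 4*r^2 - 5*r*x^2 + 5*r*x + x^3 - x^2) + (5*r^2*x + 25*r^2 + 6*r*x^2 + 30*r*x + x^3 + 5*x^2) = 9*r^2*x + 21*r^2 + r*x^2 + 35*r*x + 2*x^3 + 4*x^2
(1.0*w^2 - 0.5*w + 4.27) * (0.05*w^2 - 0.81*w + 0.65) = 0.05*w^4 - 0.835*w^3 + 1.2685*w^2 - 3.7837*w + 2.7755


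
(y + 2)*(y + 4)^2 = y^3 + 10*y^2 + 32*y + 32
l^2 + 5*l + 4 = (l + 1)*(l + 4)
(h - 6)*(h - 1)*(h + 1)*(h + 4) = h^4 - 2*h^3 - 25*h^2 + 2*h + 24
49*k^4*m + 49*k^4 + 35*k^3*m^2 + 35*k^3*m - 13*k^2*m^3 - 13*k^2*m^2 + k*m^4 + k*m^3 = (-7*k + m)^2*(k + m)*(k*m + k)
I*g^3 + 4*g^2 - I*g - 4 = (g + 1)*(g - 4*I)*(I*g - I)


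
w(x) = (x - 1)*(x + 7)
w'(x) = 2*x + 6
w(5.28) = 52.56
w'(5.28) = 16.56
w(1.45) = 3.80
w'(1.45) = 8.90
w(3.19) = 22.32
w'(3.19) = 12.38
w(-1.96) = -14.92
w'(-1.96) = 2.08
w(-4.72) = -13.04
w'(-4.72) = -3.44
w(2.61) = 15.47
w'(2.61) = 11.22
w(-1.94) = -14.88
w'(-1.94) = 2.12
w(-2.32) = -15.54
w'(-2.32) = 1.36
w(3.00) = 20.00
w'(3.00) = 12.00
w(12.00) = 209.00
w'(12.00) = 30.00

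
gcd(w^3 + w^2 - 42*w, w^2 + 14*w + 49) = w + 7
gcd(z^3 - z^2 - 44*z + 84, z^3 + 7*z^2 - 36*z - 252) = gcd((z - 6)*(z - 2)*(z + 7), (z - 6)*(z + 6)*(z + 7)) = z^2 + z - 42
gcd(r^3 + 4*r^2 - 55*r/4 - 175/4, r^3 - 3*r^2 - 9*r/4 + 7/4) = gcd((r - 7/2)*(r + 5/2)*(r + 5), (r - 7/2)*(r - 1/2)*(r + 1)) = r - 7/2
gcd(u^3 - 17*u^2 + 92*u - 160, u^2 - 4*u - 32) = u - 8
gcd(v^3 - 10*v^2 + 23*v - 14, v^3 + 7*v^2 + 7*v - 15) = v - 1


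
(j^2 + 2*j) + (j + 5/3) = j^2 + 3*j + 5/3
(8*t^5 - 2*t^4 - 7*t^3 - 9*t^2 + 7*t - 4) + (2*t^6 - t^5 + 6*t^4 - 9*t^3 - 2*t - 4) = 2*t^6 + 7*t^5 + 4*t^4 - 16*t^3 - 9*t^2 + 5*t - 8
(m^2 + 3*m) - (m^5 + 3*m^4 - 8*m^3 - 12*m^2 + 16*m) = -m^5 - 3*m^4 + 8*m^3 + 13*m^2 - 13*m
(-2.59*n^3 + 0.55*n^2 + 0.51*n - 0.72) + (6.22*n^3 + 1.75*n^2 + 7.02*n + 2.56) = 3.63*n^3 + 2.3*n^2 + 7.53*n + 1.84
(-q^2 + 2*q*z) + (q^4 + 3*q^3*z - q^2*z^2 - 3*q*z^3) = q^4 + 3*q^3*z - q^2*z^2 - q^2 - 3*q*z^3 + 2*q*z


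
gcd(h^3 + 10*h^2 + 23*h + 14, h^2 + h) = h + 1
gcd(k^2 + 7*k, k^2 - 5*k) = k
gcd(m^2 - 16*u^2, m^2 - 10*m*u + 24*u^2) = -m + 4*u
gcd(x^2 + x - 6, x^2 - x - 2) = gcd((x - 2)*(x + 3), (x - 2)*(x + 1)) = x - 2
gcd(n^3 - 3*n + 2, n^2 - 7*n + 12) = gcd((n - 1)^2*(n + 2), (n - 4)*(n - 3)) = 1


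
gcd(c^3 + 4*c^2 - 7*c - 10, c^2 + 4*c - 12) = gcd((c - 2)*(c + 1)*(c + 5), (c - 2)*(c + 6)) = c - 2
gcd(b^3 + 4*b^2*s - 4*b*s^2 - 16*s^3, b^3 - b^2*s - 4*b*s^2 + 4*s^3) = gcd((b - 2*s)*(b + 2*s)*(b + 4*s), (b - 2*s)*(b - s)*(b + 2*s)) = -b^2 + 4*s^2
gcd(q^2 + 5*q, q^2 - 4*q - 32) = 1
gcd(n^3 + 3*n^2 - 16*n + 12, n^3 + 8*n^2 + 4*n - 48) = n^2 + 4*n - 12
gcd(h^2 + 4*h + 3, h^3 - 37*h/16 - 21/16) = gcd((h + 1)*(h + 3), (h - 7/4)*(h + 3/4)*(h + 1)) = h + 1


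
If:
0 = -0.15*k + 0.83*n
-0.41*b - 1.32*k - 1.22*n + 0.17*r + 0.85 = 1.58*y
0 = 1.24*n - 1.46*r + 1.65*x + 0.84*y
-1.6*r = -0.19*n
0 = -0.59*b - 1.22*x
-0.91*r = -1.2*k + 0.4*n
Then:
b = 0.44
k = 0.00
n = 0.00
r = 0.00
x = -0.22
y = 0.42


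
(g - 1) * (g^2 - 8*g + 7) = g^3 - 9*g^2 + 15*g - 7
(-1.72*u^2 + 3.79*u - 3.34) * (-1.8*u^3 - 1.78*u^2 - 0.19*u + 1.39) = 3.096*u^5 - 3.7604*u^4 - 0.4074*u^3 + 2.8343*u^2 + 5.9027*u - 4.6426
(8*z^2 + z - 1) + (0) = 8*z^2 + z - 1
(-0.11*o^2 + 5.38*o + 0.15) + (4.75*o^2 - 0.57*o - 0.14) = 4.64*o^2 + 4.81*o + 0.00999999999999998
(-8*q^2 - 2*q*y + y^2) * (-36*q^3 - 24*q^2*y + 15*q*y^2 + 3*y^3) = 288*q^5 + 264*q^4*y - 108*q^3*y^2 - 78*q^2*y^3 + 9*q*y^4 + 3*y^5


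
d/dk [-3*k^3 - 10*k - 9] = -9*k^2 - 10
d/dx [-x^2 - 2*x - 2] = -2*x - 2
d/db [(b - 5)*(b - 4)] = 2*b - 9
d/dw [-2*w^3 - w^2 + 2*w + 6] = -6*w^2 - 2*w + 2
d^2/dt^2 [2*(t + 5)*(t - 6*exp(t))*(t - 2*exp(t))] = -16*t^2*exp(t) + 96*t*exp(2*t) - 144*t*exp(t) + 12*t + 576*exp(2*t) - 192*exp(t) + 20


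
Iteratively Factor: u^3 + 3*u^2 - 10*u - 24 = (u + 2)*(u^2 + u - 12) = (u + 2)*(u + 4)*(u - 3)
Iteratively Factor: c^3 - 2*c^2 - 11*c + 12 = (c - 1)*(c^2 - c - 12) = (c - 4)*(c - 1)*(c + 3)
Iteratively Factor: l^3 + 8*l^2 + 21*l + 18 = (l + 3)*(l^2 + 5*l + 6) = (l + 2)*(l + 3)*(l + 3)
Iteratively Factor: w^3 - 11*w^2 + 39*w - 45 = (w - 3)*(w^2 - 8*w + 15) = (w - 5)*(w - 3)*(w - 3)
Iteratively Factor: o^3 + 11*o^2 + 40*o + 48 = (o + 4)*(o^2 + 7*o + 12) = (o + 4)^2*(o + 3)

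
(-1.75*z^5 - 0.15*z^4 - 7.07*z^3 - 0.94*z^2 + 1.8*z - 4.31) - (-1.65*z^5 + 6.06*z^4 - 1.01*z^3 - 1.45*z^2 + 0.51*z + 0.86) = -0.1*z^5 - 6.21*z^4 - 6.06*z^3 + 0.51*z^2 + 1.29*z - 5.17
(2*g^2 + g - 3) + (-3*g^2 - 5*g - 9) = -g^2 - 4*g - 12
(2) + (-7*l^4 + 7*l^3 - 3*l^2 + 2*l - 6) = -7*l^4 + 7*l^3 - 3*l^2 + 2*l - 4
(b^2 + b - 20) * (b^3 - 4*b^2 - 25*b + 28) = b^5 - 3*b^4 - 49*b^3 + 83*b^2 + 528*b - 560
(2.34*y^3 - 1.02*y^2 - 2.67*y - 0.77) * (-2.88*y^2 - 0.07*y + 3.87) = -6.7392*y^5 + 2.7738*y^4 + 16.8168*y^3 - 1.5429*y^2 - 10.279*y - 2.9799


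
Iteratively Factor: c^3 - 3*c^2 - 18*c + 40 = (c - 5)*(c^2 + 2*c - 8) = (c - 5)*(c + 4)*(c - 2)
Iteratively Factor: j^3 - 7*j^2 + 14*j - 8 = (j - 1)*(j^2 - 6*j + 8) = (j - 4)*(j - 1)*(j - 2)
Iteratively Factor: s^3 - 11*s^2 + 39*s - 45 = (s - 5)*(s^2 - 6*s + 9) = (s - 5)*(s - 3)*(s - 3)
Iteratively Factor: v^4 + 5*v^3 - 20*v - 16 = (v + 4)*(v^3 + v^2 - 4*v - 4) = (v + 2)*(v + 4)*(v^2 - v - 2) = (v - 2)*(v + 2)*(v + 4)*(v + 1)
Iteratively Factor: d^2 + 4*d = (d + 4)*(d)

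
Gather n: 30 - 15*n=30 - 15*n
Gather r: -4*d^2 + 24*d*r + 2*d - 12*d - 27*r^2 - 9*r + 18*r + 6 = -4*d^2 - 10*d - 27*r^2 + r*(24*d + 9) + 6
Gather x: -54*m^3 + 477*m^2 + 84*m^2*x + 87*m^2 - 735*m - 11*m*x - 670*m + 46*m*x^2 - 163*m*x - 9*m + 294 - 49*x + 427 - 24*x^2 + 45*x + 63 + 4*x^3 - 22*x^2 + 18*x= -54*m^3 + 564*m^2 - 1414*m + 4*x^3 + x^2*(46*m - 46) + x*(84*m^2 - 174*m + 14) + 784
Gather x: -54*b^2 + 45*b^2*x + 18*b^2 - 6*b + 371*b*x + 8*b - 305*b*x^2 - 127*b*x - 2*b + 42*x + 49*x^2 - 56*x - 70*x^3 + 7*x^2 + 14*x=-36*b^2 - 70*x^3 + x^2*(56 - 305*b) + x*(45*b^2 + 244*b)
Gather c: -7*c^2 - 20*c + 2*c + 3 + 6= -7*c^2 - 18*c + 9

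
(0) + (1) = 1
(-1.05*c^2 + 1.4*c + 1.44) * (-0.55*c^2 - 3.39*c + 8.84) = 0.5775*c^4 + 2.7895*c^3 - 14.82*c^2 + 7.4944*c + 12.7296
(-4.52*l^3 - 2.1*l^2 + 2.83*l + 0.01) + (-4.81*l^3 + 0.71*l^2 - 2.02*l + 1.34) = -9.33*l^3 - 1.39*l^2 + 0.81*l + 1.35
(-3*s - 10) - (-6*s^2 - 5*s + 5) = 6*s^2 + 2*s - 15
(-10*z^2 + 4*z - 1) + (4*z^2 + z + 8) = -6*z^2 + 5*z + 7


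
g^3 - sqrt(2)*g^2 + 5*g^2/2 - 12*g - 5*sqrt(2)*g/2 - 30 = (g + 5/2)*(g - 3*sqrt(2))*(g + 2*sqrt(2))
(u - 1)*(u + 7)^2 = u^3 + 13*u^2 + 35*u - 49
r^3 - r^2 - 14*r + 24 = (r - 3)*(r - 2)*(r + 4)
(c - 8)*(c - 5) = c^2 - 13*c + 40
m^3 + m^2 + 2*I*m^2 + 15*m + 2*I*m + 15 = (m + 1)*(m - 3*I)*(m + 5*I)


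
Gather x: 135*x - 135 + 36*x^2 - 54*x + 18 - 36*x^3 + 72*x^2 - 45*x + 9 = -36*x^3 + 108*x^2 + 36*x - 108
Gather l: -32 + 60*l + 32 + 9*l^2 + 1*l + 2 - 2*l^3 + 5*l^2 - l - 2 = -2*l^3 + 14*l^2 + 60*l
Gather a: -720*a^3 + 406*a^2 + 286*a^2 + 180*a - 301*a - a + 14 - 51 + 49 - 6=-720*a^3 + 692*a^2 - 122*a + 6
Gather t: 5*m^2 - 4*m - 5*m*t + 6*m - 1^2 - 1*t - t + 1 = 5*m^2 + 2*m + t*(-5*m - 2)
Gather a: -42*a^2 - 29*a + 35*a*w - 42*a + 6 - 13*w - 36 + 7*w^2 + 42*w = -42*a^2 + a*(35*w - 71) + 7*w^2 + 29*w - 30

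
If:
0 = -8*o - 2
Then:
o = -1/4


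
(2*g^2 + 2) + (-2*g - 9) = 2*g^2 - 2*g - 7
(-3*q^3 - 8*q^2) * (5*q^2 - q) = -15*q^5 - 37*q^4 + 8*q^3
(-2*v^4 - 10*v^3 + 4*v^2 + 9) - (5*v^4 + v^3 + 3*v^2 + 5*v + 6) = -7*v^4 - 11*v^3 + v^2 - 5*v + 3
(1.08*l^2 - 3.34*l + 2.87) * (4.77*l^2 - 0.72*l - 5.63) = 5.1516*l^4 - 16.7094*l^3 + 10.0143*l^2 + 16.7378*l - 16.1581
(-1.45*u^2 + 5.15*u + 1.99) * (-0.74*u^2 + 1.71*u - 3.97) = 1.073*u^4 - 6.2905*u^3 + 13.0904*u^2 - 17.0426*u - 7.9003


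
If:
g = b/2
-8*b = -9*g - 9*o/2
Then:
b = 9*o/7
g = 9*o/14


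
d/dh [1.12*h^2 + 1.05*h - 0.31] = 2.24*h + 1.05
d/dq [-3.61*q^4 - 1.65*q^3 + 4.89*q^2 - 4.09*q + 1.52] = -14.44*q^3 - 4.95*q^2 + 9.78*q - 4.09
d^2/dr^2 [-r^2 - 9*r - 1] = -2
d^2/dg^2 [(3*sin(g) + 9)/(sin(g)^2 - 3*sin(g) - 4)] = 3*(-sin(g)^4 - 14*sin(g)^3 + 19*sin(g)^2 - 64*sin(g) + 54)/((sin(g) - 4)^3*(sin(g) + 1)^2)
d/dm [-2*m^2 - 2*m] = -4*m - 2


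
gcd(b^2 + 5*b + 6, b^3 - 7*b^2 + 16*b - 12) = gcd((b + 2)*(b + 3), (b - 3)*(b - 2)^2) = 1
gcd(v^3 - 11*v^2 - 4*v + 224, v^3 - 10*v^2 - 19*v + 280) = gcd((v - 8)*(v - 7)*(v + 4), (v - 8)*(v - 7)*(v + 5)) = v^2 - 15*v + 56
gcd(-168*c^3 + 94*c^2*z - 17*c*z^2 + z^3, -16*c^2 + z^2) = -4*c + z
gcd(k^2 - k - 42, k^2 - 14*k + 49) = k - 7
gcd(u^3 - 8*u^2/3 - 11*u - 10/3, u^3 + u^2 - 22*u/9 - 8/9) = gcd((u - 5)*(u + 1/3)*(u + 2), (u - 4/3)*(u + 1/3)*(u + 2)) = u^2 + 7*u/3 + 2/3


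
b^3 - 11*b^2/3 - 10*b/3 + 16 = (b - 3)*(b - 8/3)*(b + 2)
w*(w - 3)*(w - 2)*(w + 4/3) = w^4 - 11*w^3/3 - 2*w^2/3 + 8*w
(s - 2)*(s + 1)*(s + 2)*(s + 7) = s^4 + 8*s^3 + 3*s^2 - 32*s - 28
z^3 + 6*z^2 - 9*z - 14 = (z - 2)*(z + 1)*(z + 7)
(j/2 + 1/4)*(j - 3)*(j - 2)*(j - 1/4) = j^4/2 - 19*j^3/8 + 37*j^2/16 + 17*j/16 - 3/8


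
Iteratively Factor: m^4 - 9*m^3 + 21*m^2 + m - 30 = (m + 1)*(m^3 - 10*m^2 + 31*m - 30) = (m - 5)*(m + 1)*(m^2 - 5*m + 6) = (m - 5)*(m - 3)*(m + 1)*(m - 2)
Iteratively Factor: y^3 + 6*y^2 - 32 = (y + 4)*(y^2 + 2*y - 8) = (y - 2)*(y + 4)*(y + 4)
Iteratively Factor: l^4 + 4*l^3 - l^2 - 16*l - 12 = (l + 1)*(l^3 + 3*l^2 - 4*l - 12) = (l - 2)*(l + 1)*(l^2 + 5*l + 6) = (l - 2)*(l + 1)*(l + 3)*(l + 2)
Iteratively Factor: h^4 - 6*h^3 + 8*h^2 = (h - 2)*(h^3 - 4*h^2) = h*(h - 2)*(h^2 - 4*h) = h*(h - 4)*(h - 2)*(h)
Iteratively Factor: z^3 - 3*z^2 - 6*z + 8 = (z - 4)*(z^2 + z - 2) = (z - 4)*(z + 2)*(z - 1)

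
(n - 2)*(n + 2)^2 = n^3 + 2*n^2 - 4*n - 8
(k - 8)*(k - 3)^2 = k^3 - 14*k^2 + 57*k - 72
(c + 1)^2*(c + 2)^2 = c^4 + 6*c^3 + 13*c^2 + 12*c + 4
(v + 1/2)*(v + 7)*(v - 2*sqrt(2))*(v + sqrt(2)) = v^4 - sqrt(2)*v^3 + 15*v^3/2 - 15*sqrt(2)*v^2/2 - v^2/2 - 30*v - 7*sqrt(2)*v/2 - 14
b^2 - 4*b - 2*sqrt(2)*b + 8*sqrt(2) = (b - 4)*(b - 2*sqrt(2))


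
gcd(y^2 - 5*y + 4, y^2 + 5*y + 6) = 1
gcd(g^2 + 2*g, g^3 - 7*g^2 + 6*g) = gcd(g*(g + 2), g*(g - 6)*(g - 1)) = g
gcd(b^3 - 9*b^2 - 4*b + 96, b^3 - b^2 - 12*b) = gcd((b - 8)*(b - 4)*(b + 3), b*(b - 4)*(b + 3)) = b^2 - b - 12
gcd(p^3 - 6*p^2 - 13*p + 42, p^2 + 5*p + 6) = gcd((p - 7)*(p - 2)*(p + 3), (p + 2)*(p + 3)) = p + 3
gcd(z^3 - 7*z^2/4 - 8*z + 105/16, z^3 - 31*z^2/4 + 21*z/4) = z - 3/4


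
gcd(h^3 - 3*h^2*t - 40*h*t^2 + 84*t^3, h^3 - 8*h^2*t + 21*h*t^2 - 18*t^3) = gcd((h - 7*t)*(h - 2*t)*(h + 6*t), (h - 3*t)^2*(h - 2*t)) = -h + 2*t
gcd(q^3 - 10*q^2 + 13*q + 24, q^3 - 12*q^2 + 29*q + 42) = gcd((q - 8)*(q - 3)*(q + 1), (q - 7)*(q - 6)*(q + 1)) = q + 1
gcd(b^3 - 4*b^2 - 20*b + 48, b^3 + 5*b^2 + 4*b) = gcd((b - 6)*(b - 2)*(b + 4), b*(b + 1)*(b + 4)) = b + 4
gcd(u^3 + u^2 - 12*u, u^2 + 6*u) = u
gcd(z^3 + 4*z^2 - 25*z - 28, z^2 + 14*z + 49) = z + 7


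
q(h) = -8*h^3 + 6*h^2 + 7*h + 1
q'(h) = -24*h^2 + 12*h + 7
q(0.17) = 2.32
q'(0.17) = 8.35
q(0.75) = 6.25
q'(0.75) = 2.50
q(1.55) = -3.53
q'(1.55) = -32.06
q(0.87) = 6.36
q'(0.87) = -0.73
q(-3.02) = 254.93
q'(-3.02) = -248.13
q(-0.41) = -0.31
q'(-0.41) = -1.95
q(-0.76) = 2.66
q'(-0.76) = -15.98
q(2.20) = -39.74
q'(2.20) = -82.76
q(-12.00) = 14605.00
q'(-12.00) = -3593.00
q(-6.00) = 1903.00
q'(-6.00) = -929.00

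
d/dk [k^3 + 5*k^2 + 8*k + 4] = 3*k^2 + 10*k + 8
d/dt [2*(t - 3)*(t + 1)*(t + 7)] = 6*t^2 + 20*t - 34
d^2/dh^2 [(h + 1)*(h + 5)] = 2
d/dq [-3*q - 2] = -3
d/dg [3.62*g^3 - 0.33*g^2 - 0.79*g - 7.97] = 10.86*g^2 - 0.66*g - 0.79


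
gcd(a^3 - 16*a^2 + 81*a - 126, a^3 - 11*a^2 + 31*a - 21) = a^2 - 10*a + 21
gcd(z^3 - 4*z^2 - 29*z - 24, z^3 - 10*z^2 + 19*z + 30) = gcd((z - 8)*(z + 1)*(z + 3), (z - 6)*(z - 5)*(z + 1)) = z + 1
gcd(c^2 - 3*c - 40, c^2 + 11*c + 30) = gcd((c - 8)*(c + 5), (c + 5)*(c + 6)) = c + 5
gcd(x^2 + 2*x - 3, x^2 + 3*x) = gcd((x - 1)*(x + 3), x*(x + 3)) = x + 3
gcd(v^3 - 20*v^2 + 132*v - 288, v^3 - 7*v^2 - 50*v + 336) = v^2 - 14*v + 48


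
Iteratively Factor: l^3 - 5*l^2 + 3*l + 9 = (l + 1)*(l^2 - 6*l + 9) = (l - 3)*(l + 1)*(l - 3)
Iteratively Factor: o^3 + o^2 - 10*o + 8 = (o - 2)*(o^2 + 3*o - 4) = (o - 2)*(o + 4)*(o - 1)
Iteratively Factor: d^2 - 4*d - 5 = (d - 5)*(d + 1)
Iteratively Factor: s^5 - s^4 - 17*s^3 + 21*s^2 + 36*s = (s - 3)*(s^4 + 2*s^3 - 11*s^2 - 12*s) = (s - 3)^2*(s^3 + 5*s^2 + 4*s) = s*(s - 3)^2*(s^2 + 5*s + 4) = s*(s - 3)^2*(s + 1)*(s + 4)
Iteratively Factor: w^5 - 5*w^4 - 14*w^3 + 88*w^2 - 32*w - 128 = (w - 4)*(w^4 - w^3 - 18*w^2 + 16*w + 32) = (w - 4)*(w + 4)*(w^3 - 5*w^2 + 2*w + 8) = (w - 4)*(w - 2)*(w + 4)*(w^2 - 3*w - 4) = (w - 4)*(w - 2)*(w + 1)*(w + 4)*(w - 4)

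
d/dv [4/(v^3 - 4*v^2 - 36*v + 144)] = 4*(-3*v^2 + 8*v + 36)/(v^3 - 4*v^2 - 36*v + 144)^2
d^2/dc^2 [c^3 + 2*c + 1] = 6*c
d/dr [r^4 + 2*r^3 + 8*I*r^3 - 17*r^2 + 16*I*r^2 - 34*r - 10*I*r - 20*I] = 4*r^3 + r^2*(6 + 24*I) + r*(-34 + 32*I) - 34 - 10*I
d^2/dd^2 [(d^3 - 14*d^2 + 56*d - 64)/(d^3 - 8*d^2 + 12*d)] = 12*(-d^3 + 16*d^2 - 96*d + 192)/(d^3*(d^3 - 18*d^2 + 108*d - 216))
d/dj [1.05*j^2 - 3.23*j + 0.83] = 2.1*j - 3.23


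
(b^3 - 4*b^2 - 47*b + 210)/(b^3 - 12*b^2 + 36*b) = (b^2 + 2*b - 35)/(b*(b - 6))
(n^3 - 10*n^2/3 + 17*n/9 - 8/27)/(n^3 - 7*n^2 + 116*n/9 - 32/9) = (n - 1/3)/(n - 4)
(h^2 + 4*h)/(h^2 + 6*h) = (h + 4)/(h + 6)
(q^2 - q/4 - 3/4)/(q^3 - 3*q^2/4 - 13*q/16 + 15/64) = 16*(q - 1)/(16*q^2 - 24*q + 5)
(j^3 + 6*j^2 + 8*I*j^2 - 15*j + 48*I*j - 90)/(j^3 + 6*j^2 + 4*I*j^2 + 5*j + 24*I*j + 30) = (j + 3*I)/(j - I)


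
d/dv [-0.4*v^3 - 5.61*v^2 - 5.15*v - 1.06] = -1.2*v^2 - 11.22*v - 5.15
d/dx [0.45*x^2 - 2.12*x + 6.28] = 0.9*x - 2.12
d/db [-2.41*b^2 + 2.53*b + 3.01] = 2.53 - 4.82*b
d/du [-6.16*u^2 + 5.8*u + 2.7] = 5.8 - 12.32*u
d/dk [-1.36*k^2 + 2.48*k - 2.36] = 2.48 - 2.72*k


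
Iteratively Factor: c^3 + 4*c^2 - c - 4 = (c - 1)*(c^2 + 5*c + 4) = (c - 1)*(c + 4)*(c + 1)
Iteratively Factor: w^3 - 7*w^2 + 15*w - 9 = (w - 1)*(w^2 - 6*w + 9) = (w - 3)*(w - 1)*(w - 3)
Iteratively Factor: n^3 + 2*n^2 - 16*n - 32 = (n + 4)*(n^2 - 2*n - 8) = (n - 4)*(n + 4)*(n + 2)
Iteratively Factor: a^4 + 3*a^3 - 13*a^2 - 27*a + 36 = (a - 3)*(a^3 + 6*a^2 + 5*a - 12) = (a - 3)*(a - 1)*(a^2 + 7*a + 12) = (a - 3)*(a - 1)*(a + 3)*(a + 4)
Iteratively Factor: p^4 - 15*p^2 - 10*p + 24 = (p - 4)*(p^3 + 4*p^2 + p - 6) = (p - 4)*(p - 1)*(p^2 + 5*p + 6) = (p - 4)*(p - 1)*(p + 2)*(p + 3)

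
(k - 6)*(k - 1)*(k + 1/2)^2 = k^4 - 6*k^3 - 3*k^2/4 + 17*k/4 + 3/2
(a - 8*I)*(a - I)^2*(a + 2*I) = a^4 - 8*I*a^3 + 3*a^2 - 26*I*a - 16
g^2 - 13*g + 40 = (g - 8)*(g - 5)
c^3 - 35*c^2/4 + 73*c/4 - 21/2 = (c - 6)*(c - 7/4)*(c - 1)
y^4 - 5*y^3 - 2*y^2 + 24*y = y*(y - 4)*(y - 3)*(y + 2)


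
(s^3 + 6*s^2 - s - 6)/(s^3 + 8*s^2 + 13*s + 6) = (s - 1)/(s + 1)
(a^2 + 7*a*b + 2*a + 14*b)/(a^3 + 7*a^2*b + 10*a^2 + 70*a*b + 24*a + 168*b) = (a + 2)/(a^2 + 10*a + 24)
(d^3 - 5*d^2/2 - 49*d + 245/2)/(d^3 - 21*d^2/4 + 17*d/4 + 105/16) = 8*(d^2 - 49)/(8*d^2 - 22*d - 21)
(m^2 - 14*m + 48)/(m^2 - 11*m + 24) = (m - 6)/(m - 3)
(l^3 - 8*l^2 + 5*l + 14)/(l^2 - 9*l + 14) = l + 1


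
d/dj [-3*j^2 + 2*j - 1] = 2 - 6*j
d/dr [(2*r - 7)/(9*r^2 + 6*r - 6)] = 2*(-3*r^2 + 21*r + 5)/(3*(9*r^4 + 12*r^3 - 8*r^2 - 8*r + 4))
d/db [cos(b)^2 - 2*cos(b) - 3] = 2*(1 - cos(b))*sin(b)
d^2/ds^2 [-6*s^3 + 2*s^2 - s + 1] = 4 - 36*s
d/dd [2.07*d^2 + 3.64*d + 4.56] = 4.14*d + 3.64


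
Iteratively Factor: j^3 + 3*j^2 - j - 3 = (j - 1)*(j^2 + 4*j + 3) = (j - 1)*(j + 1)*(j + 3)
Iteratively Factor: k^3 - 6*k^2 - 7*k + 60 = (k - 5)*(k^2 - k - 12) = (k - 5)*(k + 3)*(k - 4)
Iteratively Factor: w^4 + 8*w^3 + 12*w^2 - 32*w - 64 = (w + 2)*(w^3 + 6*w^2 - 32) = (w + 2)*(w + 4)*(w^2 + 2*w - 8) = (w - 2)*(w + 2)*(w + 4)*(w + 4)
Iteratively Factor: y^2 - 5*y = (y)*(y - 5)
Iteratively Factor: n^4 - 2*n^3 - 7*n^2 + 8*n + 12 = (n - 2)*(n^3 - 7*n - 6) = (n - 3)*(n - 2)*(n^2 + 3*n + 2) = (n - 3)*(n - 2)*(n + 2)*(n + 1)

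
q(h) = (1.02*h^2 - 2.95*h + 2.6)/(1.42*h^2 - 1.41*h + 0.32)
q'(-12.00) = 0.01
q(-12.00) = 0.83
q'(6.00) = 0.03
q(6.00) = 0.50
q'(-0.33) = 5.93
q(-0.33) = 3.92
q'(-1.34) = 0.74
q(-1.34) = 1.76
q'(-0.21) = 9.24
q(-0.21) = 4.81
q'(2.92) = 0.09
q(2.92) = 0.32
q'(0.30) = 1544.96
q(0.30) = 72.85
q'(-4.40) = 0.07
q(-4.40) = 1.04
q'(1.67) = -0.23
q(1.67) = 0.27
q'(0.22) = 222.86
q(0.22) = 25.47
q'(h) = (1.41 - 2.84*h)*(1.02*h^2 - 2.95*h + 2.6)/(1.42*h^2 - 1.41*h + 0.32)^2 + (2.04*h - 2.95)/(1.42*h^2 - 1.41*h + 0.32)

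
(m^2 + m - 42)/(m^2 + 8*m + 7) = (m - 6)/(m + 1)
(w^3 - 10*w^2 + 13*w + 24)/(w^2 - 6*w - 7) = (w^2 - 11*w + 24)/(w - 7)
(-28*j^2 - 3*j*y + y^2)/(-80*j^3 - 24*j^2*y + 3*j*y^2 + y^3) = (-7*j + y)/(-20*j^2 - j*y + y^2)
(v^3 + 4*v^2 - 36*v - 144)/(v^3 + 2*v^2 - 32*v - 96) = (v + 6)/(v + 4)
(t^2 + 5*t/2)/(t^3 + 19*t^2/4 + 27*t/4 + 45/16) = 8*t/(8*t^2 + 18*t + 9)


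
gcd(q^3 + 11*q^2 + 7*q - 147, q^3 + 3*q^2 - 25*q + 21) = q^2 + 4*q - 21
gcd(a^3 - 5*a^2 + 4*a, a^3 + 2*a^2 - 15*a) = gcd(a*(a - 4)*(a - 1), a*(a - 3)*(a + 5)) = a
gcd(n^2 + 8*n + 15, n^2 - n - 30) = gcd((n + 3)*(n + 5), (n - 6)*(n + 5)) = n + 5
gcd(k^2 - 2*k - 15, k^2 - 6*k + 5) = k - 5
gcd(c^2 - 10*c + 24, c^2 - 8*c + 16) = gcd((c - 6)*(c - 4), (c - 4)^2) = c - 4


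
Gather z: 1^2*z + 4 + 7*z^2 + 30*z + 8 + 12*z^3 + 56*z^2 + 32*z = 12*z^3 + 63*z^2 + 63*z + 12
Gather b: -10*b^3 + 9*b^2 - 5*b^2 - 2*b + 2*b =-10*b^3 + 4*b^2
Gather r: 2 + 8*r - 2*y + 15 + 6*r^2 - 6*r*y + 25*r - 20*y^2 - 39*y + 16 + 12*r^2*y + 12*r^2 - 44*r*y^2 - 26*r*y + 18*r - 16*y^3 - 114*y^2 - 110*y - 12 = r^2*(12*y + 18) + r*(-44*y^2 - 32*y + 51) - 16*y^3 - 134*y^2 - 151*y + 21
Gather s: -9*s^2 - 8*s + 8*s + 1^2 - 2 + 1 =-9*s^2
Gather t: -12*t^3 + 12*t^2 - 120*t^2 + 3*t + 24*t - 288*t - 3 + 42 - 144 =-12*t^3 - 108*t^2 - 261*t - 105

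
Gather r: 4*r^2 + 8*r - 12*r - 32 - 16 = 4*r^2 - 4*r - 48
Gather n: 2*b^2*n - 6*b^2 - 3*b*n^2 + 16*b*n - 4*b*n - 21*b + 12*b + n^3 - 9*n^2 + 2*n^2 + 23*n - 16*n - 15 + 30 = -6*b^2 - 9*b + n^3 + n^2*(-3*b - 7) + n*(2*b^2 + 12*b + 7) + 15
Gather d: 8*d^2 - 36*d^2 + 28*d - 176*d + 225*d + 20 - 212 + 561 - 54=-28*d^2 + 77*d + 315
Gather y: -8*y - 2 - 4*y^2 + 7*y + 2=-4*y^2 - y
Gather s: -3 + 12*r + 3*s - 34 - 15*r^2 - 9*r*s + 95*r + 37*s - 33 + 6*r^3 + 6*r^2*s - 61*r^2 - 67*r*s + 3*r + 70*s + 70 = 6*r^3 - 76*r^2 + 110*r + s*(6*r^2 - 76*r + 110)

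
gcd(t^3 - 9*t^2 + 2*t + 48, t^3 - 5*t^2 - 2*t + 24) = t^2 - t - 6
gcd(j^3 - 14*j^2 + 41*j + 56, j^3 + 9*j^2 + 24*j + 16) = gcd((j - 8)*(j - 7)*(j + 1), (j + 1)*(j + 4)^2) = j + 1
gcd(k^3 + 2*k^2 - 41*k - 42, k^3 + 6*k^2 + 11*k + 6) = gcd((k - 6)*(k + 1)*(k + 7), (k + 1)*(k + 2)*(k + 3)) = k + 1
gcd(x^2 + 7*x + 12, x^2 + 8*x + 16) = x + 4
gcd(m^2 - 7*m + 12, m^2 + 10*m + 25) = 1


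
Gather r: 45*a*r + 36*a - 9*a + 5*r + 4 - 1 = 27*a + r*(45*a + 5) + 3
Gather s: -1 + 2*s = 2*s - 1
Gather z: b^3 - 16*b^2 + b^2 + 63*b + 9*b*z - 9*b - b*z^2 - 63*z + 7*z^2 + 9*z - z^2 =b^3 - 15*b^2 + 54*b + z^2*(6 - b) + z*(9*b - 54)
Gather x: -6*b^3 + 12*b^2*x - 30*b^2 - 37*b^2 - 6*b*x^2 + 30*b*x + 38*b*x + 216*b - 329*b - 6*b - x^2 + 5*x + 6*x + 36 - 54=-6*b^3 - 67*b^2 - 119*b + x^2*(-6*b - 1) + x*(12*b^2 + 68*b + 11) - 18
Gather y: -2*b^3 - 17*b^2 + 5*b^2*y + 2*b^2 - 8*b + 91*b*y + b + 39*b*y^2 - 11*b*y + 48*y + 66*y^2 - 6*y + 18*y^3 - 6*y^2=-2*b^3 - 15*b^2 - 7*b + 18*y^3 + y^2*(39*b + 60) + y*(5*b^2 + 80*b + 42)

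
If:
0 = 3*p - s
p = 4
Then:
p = 4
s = 12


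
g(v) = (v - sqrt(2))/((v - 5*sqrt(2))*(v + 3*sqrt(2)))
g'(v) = -(v - sqrt(2))/((v - 5*sqrt(2))*(v + 3*sqrt(2))^2) + 1/((v - 5*sqrt(2))*(v + 3*sqrt(2))) - (v - sqrt(2))/((v - 5*sqrt(2))^2*(v + 3*sqrt(2))) = (-v^2 + 2*sqrt(2)*v - 34)/(v^4 - 4*sqrt(2)*v^3 - 52*v^2 + 120*sqrt(2)*v + 900)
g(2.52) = -0.04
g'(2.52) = -0.04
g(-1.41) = 0.12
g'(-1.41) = -0.07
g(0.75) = 0.02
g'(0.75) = -0.03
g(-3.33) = 0.50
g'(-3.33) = -0.60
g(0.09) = 0.04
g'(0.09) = -0.04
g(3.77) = -0.09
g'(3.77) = -0.05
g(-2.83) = 0.30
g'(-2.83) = -0.26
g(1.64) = -0.00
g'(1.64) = -0.03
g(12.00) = 0.13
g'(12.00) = -0.02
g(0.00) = 0.05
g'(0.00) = -0.04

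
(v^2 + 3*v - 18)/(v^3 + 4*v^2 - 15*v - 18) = 1/(v + 1)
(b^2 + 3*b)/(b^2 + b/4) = 4*(b + 3)/(4*b + 1)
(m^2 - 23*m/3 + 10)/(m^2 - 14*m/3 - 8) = (3*m - 5)/(3*m + 4)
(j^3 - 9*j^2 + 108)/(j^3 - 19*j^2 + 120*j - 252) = (j + 3)/(j - 7)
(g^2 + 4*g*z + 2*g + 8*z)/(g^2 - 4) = (g + 4*z)/(g - 2)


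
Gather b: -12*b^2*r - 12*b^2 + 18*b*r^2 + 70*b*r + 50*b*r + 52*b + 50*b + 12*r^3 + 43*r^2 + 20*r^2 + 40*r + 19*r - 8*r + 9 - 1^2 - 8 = b^2*(-12*r - 12) + b*(18*r^2 + 120*r + 102) + 12*r^3 + 63*r^2 + 51*r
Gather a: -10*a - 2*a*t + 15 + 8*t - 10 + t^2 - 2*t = a*(-2*t - 10) + t^2 + 6*t + 5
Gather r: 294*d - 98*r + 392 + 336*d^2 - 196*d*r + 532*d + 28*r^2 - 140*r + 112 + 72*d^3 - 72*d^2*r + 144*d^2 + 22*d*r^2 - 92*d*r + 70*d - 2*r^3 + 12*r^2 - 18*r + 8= 72*d^3 + 480*d^2 + 896*d - 2*r^3 + r^2*(22*d + 40) + r*(-72*d^2 - 288*d - 256) + 512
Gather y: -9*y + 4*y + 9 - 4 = 5 - 5*y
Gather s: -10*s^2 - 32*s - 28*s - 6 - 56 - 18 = -10*s^2 - 60*s - 80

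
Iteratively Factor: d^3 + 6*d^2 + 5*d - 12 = (d - 1)*(d^2 + 7*d + 12) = (d - 1)*(d + 3)*(d + 4)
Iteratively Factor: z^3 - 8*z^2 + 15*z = (z - 3)*(z^2 - 5*z) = z*(z - 3)*(z - 5)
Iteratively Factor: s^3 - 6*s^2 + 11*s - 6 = (s - 1)*(s^2 - 5*s + 6) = (s - 3)*(s - 1)*(s - 2)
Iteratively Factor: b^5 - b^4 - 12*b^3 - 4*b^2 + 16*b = (b - 1)*(b^4 - 12*b^2 - 16*b) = b*(b - 1)*(b^3 - 12*b - 16) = b*(b - 1)*(b + 2)*(b^2 - 2*b - 8) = b*(b - 1)*(b + 2)^2*(b - 4)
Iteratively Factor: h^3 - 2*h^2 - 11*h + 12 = (h - 4)*(h^2 + 2*h - 3) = (h - 4)*(h + 3)*(h - 1)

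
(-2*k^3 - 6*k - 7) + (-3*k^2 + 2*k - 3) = -2*k^3 - 3*k^2 - 4*k - 10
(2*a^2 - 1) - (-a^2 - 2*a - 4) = 3*a^2 + 2*a + 3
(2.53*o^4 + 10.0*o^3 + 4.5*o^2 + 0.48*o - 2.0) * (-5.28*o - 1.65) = -13.3584*o^5 - 56.9745*o^4 - 40.26*o^3 - 9.9594*o^2 + 9.768*o + 3.3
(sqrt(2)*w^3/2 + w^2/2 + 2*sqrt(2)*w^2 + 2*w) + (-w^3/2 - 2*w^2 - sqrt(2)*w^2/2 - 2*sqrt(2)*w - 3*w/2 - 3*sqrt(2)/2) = -w^3/2 + sqrt(2)*w^3/2 - 3*w^2/2 + 3*sqrt(2)*w^2/2 - 2*sqrt(2)*w + w/2 - 3*sqrt(2)/2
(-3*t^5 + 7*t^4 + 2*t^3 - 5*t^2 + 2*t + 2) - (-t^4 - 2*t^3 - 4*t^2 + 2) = -3*t^5 + 8*t^4 + 4*t^3 - t^2 + 2*t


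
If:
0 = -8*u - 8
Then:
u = -1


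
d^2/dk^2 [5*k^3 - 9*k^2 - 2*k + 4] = 30*k - 18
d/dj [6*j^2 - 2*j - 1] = 12*j - 2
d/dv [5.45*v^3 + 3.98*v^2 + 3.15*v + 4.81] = 16.35*v^2 + 7.96*v + 3.15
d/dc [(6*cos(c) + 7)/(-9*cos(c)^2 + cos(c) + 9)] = (54*sin(c)^2 - 126*cos(c) - 101)*sin(c)/(9*sin(c)^2 + cos(c))^2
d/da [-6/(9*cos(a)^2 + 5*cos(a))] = -6*(18*cos(a) + 5)*sin(a)/((9*cos(a) + 5)^2*cos(a)^2)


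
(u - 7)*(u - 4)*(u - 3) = u^3 - 14*u^2 + 61*u - 84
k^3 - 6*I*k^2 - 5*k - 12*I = (k - 4*I)*(k - 3*I)*(k + I)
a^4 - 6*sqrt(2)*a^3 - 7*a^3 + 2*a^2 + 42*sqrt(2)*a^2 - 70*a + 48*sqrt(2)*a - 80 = (a - 8)*(a + 1)*(a - 5*sqrt(2))*(a - sqrt(2))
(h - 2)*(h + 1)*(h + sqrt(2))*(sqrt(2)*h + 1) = sqrt(2)*h^4 - sqrt(2)*h^3 + 3*h^3 - 3*h^2 - sqrt(2)*h^2 - 6*h - sqrt(2)*h - 2*sqrt(2)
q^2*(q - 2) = q^3 - 2*q^2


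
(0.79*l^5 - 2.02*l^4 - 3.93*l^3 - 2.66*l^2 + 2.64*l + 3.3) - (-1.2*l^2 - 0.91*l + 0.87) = 0.79*l^5 - 2.02*l^4 - 3.93*l^3 - 1.46*l^2 + 3.55*l + 2.43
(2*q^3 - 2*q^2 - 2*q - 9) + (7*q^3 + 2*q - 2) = 9*q^3 - 2*q^2 - 11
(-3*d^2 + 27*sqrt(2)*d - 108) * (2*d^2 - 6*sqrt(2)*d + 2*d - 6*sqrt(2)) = -6*d^4 - 6*d^3 + 72*sqrt(2)*d^3 - 540*d^2 + 72*sqrt(2)*d^2 - 540*d + 648*sqrt(2)*d + 648*sqrt(2)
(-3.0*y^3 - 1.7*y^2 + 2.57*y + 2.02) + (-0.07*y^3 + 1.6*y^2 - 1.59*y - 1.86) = -3.07*y^3 - 0.0999999999999999*y^2 + 0.98*y + 0.16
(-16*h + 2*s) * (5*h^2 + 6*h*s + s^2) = -80*h^3 - 86*h^2*s - 4*h*s^2 + 2*s^3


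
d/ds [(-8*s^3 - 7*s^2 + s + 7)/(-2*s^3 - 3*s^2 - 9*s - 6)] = (10*s^4 + 148*s^3 + 252*s^2 + 126*s + 57)/(4*s^6 + 12*s^5 + 45*s^4 + 78*s^3 + 117*s^2 + 108*s + 36)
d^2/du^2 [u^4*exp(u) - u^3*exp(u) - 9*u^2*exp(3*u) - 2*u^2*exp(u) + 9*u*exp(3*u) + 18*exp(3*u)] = (u^4 + 7*u^3 - 81*u^2*exp(2*u) + 4*u^2 - 27*u*exp(2*u) - 14*u + 198*exp(2*u) - 4)*exp(u)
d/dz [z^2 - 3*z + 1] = 2*z - 3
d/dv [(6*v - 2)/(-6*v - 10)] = -18/(3*v + 5)^2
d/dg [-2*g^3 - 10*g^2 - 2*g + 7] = -6*g^2 - 20*g - 2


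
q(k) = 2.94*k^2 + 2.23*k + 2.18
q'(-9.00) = -50.69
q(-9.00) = 220.25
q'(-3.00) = -15.41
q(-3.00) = 21.95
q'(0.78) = 6.82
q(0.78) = 5.71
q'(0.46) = 4.93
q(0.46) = 3.83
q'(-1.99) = -9.47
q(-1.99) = 9.38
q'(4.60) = 29.28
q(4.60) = 74.65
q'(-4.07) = -21.70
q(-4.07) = 41.80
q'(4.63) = 29.45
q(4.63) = 75.53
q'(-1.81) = -8.41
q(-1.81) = 7.78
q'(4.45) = 28.40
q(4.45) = 70.32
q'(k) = 5.88*k + 2.23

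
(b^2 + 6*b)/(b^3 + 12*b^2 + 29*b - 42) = b/(b^2 + 6*b - 7)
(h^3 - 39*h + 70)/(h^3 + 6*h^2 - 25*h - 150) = (h^2 + 5*h - 14)/(h^2 + 11*h + 30)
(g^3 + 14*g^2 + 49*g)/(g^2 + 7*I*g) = (g^2 + 14*g + 49)/(g + 7*I)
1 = 1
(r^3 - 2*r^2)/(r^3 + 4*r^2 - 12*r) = r/(r + 6)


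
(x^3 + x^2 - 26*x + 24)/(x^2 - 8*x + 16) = (x^2 + 5*x - 6)/(x - 4)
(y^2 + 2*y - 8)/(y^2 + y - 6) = (y + 4)/(y + 3)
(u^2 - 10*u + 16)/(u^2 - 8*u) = (u - 2)/u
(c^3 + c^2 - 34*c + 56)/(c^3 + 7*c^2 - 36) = (c^2 + 3*c - 28)/(c^2 + 9*c + 18)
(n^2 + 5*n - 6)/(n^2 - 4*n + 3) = (n + 6)/(n - 3)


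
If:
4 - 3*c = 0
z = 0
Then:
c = 4/3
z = 0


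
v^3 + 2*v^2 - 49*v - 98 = (v - 7)*(v + 2)*(v + 7)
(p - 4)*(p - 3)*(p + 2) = p^3 - 5*p^2 - 2*p + 24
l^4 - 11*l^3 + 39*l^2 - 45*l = l*(l - 5)*(l - 3)^2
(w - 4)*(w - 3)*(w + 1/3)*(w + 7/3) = w^4 - 13*w^3/3 - 53*w^2/9 + 239*w/9 + 28/3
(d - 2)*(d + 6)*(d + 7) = d^3 + 11*d^2 + 16*d - 84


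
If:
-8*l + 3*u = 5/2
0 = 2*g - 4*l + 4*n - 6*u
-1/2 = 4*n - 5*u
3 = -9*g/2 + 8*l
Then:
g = -46/21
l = -6/7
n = -163/84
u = -61/42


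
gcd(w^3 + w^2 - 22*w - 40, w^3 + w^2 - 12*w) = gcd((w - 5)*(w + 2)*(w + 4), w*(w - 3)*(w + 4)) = w + 4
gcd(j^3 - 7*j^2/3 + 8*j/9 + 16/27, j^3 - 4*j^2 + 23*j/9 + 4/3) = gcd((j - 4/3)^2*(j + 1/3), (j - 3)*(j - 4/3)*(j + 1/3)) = j^2 - j - 4/9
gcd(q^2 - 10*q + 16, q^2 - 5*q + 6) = q - 2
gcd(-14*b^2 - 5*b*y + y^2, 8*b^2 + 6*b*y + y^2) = 2*b + y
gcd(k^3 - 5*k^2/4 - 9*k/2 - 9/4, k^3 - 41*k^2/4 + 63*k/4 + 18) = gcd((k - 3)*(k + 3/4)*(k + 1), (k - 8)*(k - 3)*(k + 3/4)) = k^2 - 9*k/4 - 9/4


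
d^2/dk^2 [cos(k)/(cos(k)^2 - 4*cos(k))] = (sin(k)^2 - 4*cos(k) + 1)/(cos(k) - 4)^3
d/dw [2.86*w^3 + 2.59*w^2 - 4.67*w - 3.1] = 8.58*w^2 + 5.18*w - 4.67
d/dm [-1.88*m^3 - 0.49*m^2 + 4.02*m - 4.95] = -5.64*m^2 - 0.98*m + 4.02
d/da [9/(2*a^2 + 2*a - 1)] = 18*(-2*a - 1)/(2*a^2 + 2*a - 1)^2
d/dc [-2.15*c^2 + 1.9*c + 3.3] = 1.9 - 4.3*c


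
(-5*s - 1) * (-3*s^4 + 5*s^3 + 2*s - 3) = 15*s^5 - 22*s^4 - 5*s^3 - 10*s^2 + 13*s + 3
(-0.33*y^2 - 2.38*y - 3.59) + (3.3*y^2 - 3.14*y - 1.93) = 2.97*y^2 - 5.52*y - 5.52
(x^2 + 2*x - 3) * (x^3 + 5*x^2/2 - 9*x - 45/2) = x^5 + 9*x^4/2 - 7*x^3 - 48*x^2 - 18*x + 135/2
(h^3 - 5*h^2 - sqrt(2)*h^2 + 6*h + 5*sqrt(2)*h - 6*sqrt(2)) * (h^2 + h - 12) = h^5 - 4*h^4 - sqrt(2)*h^4 - 11*h^3 + 4*sqrt(2)*h^3 + 11*sqrt(2)*h^2 + 66*h^2 - 66*sqrt(2)*h - 72*h + 72*sqrt(2)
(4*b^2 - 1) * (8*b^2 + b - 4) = 32*b^4 + 4*b^3 - 24*b^2 - b + 4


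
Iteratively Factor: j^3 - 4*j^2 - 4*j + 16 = (j - 4)*(j^2 - 4) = (j - 4)*(j - 2)*(j + 2)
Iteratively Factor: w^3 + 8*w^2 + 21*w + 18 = (w + 3)*(w^2 + 5*w + 6) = (w + 3)^2*(w + 2)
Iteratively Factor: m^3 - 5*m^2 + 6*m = (m)*(m^2 - 5*m + 6) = m*(m - 2)*(m - 3)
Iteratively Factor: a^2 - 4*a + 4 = (a - 2)*(a - 2)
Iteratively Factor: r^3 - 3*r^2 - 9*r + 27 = (r + 3)*(r^2 - 6*r + 9) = (r - 3)*(r + 3)*(r - 3)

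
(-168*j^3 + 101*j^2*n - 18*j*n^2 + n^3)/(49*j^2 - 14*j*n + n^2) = (-24*j^2 + 11*j*n - n^2)/(7*j - n)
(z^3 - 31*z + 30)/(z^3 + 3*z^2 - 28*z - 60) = (z - 1)/(z + 2)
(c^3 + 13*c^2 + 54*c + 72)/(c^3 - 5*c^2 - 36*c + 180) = (c^2 + 7*c + 12)/(c^2 - 11*c + 30)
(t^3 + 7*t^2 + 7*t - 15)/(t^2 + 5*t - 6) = (t^2 + 8*t + 15)/(t + 6)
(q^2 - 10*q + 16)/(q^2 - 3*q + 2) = (q - 8)/(q - 1)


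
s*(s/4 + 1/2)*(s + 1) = s^3/4 + 3*s^2/4 + s/2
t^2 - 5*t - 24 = (t - 8)*(t + 3)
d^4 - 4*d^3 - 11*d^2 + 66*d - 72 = (d - 3)^2*(d - 2)*(d + 4)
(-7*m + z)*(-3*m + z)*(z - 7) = 21*m^2*z - 147*m^2 - 10*m*z^2 + 70*m*z + z^3 - 7*z^2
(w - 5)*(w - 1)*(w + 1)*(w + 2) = w^4 - 3*w^3 - 11*w^2 + 3*w + 10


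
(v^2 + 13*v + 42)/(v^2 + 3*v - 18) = (v + 7)/(v - 3)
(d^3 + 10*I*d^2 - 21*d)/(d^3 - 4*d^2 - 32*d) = (-d^2 - 10*I*d + 21)/(-d^2 + 4*d + 32)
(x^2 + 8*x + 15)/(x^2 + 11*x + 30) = (x + 3)/(x + 6)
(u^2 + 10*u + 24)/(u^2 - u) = (u^2 + 10*u + 24)/(u*(u - 1))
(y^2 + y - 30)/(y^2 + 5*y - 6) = (y - 5)/(y - 1)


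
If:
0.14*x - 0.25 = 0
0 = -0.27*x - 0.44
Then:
No Solution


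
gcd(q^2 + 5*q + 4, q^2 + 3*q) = 1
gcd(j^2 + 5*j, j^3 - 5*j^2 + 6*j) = j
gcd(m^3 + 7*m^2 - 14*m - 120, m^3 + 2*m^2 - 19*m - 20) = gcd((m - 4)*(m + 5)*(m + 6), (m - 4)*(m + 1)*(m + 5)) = m^2 + m - 20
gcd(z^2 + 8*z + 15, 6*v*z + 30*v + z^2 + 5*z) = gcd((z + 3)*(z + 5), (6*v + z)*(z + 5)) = z + 5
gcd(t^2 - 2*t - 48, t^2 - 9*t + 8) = t - 8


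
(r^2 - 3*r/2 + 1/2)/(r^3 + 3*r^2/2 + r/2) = (2*r^2 - 3*r + 1)/(r*(2*r^2 + 3*r + 1))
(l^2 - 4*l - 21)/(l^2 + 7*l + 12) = (l - 7)/(l + 4)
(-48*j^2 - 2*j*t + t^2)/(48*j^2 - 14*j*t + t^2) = (6*j + t)/(-6*j + t)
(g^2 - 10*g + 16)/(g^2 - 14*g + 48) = (g - 2)/(g - 6)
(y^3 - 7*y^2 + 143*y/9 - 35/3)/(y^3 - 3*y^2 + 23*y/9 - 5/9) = (3*y^2 - 16*y + 21)/(3*y^2 - 4*y + 1)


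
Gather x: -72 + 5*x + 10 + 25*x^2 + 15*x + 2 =25*x^2 + 20*x - 60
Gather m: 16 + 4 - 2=18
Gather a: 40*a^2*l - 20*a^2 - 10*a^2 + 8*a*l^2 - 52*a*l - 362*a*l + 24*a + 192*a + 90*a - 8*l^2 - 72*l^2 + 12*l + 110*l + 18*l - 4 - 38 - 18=a^2*(40*l - 30) + a*(8*l^2 - 414*l + 306) - 80*l^2 + 140*l - 60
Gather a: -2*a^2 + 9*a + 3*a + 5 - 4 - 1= -2*a^2 + 12*a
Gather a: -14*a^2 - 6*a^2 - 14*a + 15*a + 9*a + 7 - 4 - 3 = -20*a^2 + 10*a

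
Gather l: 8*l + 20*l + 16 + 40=28*l + 56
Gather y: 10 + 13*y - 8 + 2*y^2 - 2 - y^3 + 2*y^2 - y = -y^3 + 4*y^2 + 12*y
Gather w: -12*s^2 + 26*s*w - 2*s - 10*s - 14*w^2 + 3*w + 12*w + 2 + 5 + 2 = -12*s^2 - 12*s - 14*w^2 + w*(26*s + 15) + 9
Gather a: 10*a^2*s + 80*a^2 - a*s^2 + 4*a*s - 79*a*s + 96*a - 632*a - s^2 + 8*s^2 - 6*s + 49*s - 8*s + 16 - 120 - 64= a^2*(10*s + 80) + a*(-s^2 - 75*s - 536) + 7*s^2 + 35*s - 168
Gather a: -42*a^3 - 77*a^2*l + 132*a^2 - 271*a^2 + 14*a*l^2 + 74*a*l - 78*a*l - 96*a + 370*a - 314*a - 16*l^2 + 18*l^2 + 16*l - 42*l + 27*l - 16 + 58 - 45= -42*a^3 + a^2*(-77*l - 139) + a*(14*l^2 - 4*l - 40) + 2*l^2 + l - 3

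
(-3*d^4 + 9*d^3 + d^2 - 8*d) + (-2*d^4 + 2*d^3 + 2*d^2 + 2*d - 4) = -5*d^4 + 11*d^3 + 3*d^2 - 6*d - 4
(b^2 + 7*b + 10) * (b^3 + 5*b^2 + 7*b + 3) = b^5 + 12*b^4 + 52*b^3 + 102*b^2 + 91*b + 30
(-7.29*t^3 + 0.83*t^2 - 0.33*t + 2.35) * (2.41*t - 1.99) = -17.5689*t^4 + 16.5074*t^3 - 2.447*t^2 + 6.3202*t - 4.6765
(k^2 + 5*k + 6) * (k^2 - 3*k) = k^4 + 2*k^3 - 9*k^2 - 18*k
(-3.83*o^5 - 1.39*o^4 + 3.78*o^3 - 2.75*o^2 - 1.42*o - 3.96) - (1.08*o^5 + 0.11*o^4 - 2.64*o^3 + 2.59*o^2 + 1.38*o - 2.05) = -4.91*o^5 - 1.5*o^4 + 6.42*o^3 - 5.34*o^2 - 2.8*o - 1.91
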